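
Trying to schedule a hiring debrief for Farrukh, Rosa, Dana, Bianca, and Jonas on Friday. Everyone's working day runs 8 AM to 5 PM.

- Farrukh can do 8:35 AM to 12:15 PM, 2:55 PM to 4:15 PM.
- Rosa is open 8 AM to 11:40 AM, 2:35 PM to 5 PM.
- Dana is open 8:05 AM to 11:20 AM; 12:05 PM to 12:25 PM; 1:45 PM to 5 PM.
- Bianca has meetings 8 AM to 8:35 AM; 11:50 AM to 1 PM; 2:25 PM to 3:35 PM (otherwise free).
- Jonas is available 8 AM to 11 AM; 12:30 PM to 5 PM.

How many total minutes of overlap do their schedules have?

Farrukh free: 08:35-12:15, 14:55-16:15.
Rosa free: 08:00-11:40, 14:35-17:00.
Dana free: 08:05-11:20, 12:05-12:25, 13:45-17:00.
Bianca free: 08:35-11:50, 13:00-14:25, 15:35-17:00 (invert busy blocks within the working day).
Jonas free: 08:00-11:00, 12:30-17:00.
Farrukh ∩ Rosa: 08:35-11:40, 14:55-16:15.
Farrukh ∩ Rosa ∩ Dana: 08:35-11:20, 14:55-16:15.
Farrukh ∩ Rosa ∩ Dana ∩ Bianca: 08:35-11:20, 15:35-16:15.
Farrukh ∩ Rosa ∩ Dana ∩ Bianca ∩ Jonas: 08:35-11:00, 15:35-16:15.
Summing the common windows: 145 + 40 = 185 minutes.

185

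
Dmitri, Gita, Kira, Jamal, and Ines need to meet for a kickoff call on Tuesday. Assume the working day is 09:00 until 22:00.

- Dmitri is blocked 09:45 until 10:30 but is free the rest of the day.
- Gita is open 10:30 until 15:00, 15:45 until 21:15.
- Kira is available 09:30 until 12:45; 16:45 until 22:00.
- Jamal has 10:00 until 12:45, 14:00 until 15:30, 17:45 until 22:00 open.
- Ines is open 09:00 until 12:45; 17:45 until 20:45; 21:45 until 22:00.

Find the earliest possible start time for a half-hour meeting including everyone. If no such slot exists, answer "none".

Dmitri free: 09:00-09:45, 10:30-22:00 (invert busy blocks within the working day).
Gita free: 10:30-15:00, 15:45-21:15.
Kira free: 09:30-12:45, 16:45-22:00.
Jamal free: 10:00-12:45, 14:00-15:30, 17:45-22:00.
Ines free: 09:00-12:45, 17:45-20:45, 21:45-22:00.
Dmitri ∩ Gita: 10:30-15:00, 15:45-21:15.
Dmitri ∩ Gita ∩ Kira: 10:30-12:45, 16:45-21:15.
Dmitri ∩ Gita ∩ Kira ∩ Jamal: 10:30-12:45, 17:45-21:15.
Dmitri ∩ Gita ∩ Kira ∩ Jamal ∩ Ines: 10:30-12:45, 17:45-20:45.
The first common window of at least 30 minutes is 10:30-12:45, so the earliest start is 10:30.

10:30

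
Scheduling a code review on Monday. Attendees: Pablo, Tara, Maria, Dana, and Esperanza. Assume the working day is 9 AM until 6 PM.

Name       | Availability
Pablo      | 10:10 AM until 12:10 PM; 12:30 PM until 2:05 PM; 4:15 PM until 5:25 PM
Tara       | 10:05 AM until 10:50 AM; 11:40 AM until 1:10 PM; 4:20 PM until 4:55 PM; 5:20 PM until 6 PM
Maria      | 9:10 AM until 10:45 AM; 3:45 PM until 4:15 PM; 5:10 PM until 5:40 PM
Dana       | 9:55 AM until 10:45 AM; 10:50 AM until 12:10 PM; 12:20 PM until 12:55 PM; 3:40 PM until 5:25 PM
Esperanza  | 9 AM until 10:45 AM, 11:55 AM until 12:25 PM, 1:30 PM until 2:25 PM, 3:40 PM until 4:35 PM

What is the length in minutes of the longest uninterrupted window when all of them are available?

35

Pablo ∩ Tara: 10:10-10:50, 11:40-12:10, 12:30-13:10, 16:20-16:55, 17:20-17:25.
Pablo ∩ Tara ∩ Maria: 10:10-10:45, 17:20-17:25.
Pablo ∩ Tara ∩ Maria ∩ Dana: 10:10-10:45, 17:20-17:25.
Pablo ∩ Tara ∩ Maria ∩ Dana ∩ Esperanza: 10:10-10:45.
Those are the intersection windows.
The longest is 10:10-10:45 at 35 minutes.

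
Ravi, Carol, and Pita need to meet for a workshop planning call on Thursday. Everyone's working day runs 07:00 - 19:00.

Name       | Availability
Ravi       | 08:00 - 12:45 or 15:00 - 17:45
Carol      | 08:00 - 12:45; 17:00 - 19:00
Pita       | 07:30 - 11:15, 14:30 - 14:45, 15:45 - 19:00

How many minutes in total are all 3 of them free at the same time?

240

Ravi ∩ Carol: 08:00-12:45, 17:00-17:45.
Ravi ∩ Carol ∩ Pita: 08:00-11:15, 17:00-17:45.
Those are the intersection windows.
Summing the common windows: 195 + 45 = 240 minutes.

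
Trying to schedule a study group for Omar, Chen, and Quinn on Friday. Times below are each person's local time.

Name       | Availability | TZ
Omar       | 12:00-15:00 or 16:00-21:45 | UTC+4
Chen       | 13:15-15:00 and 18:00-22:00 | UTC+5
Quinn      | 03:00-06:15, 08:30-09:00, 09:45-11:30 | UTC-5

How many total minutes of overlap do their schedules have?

Omar in UTC: 08:00-11:00, 12:00-17:45 (subtract 4h to convert from UTC+4).
Chen in UTC: 08:15-10:00, 13:00-17:00 (subtract 5h to convert from UTC+5).
Quinn in UTC: 08:00-11:15, 13:30-14:00, 14:45-16:30 (add 5h to convert from UTC-5).
Omar ∩ Chen: 08:15-10:00, 13:00-17:00.
Omar ∩ Chen ∩ Quinn: 08:15-10:00, 13:30-14:00, 14:45-16:30.
Summing the common windows: 105 + 30 + 105 = 240 minutes.

240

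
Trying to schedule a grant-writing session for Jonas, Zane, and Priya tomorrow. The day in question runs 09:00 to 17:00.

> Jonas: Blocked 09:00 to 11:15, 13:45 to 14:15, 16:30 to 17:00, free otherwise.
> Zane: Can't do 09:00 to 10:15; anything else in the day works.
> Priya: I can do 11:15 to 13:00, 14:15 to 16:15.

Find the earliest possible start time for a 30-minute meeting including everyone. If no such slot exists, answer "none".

Jonas free: 11:15-13:45, 14:15-16:30 (invert busy blocks within the working day).
Zane free: 10:15-17:00 (invert busy blocks within the working day).
Priya free: 11:15-13:00, 14:15-16:15.
Jonas ∩ Zane: 11:15-13:45, 14:15-16:30.
Jonas ∩ Zane ∩ Priya: 11:15-13:00, 14:15-16:15.
The first common window of at least 30 minutes is 11:15-13:00, so the earliest start is 11:15.

11:15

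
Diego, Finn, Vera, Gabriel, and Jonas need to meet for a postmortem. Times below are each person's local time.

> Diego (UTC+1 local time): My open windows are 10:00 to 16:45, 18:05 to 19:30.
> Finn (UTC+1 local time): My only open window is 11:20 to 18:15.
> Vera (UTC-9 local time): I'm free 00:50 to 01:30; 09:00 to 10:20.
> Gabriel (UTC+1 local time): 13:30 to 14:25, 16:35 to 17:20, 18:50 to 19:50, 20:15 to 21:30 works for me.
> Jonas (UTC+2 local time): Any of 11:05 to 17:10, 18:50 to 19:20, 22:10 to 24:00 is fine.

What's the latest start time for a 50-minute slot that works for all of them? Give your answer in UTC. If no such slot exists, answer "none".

Diego in UTC: 09:00-15:45, 17:05-18:30 (subtract 1h to convert from UTC+1).
Finn in UTC: 10:20-17:15 (subtract 1h to convert from UTC+1).
Vera in UTC: 09:50-10:30, 18:00-19:20 (add 9h to convert from UTC-9).
Gabriel in UTC: 12:30-13:25, 15:35-16:20, 17:50-18:50, 19:15-20:30 (subtract 1h to convert from UTC+1).
Jonas in UTC: 09:05-15:10, 16:50-17:20, 20:10-22:00 (subtract 2h to convert from UTC+2).
Diego ∩ Finn: 10:20-15:45, 17:05-17:15.
Diego ∩ Finn ∩ Vera: 10:20-10:30.
Diego ∩ Finn ∩ Vera ∩ Gabriel: ∅.
Diego ∩ Finn ∩ Vera ∩ Gabriel ∩ Jonas: ∅.
There is no time when everyone is free.
No common window is at least 50 minutes long.

none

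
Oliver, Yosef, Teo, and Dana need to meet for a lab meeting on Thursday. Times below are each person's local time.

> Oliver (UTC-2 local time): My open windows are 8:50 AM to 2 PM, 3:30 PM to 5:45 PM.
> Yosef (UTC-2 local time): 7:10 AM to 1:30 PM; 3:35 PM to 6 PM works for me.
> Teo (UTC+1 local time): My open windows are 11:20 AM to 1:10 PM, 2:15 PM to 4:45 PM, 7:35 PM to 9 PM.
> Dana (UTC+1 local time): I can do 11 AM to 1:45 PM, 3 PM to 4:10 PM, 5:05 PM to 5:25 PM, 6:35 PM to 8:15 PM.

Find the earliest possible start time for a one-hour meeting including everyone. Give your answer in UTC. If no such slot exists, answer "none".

Oliver in UTC: 10:50-16:00, 17:30-19:45 (add 2h to convert from UTC-2).
Yosef in UTC: 09:10-15:30, 17:35-20:00 (add 2h to convert from UTC-2).
Teo in UTC: 10:20-12:10, 13:15-15:45, 18:35-20:00 (subtract 1h to convert from UTC+1).
Dana in UTC: 10:00-12:45, 14:00-15:10, 16:05-16:25, 17:35-19:15 (subtract 1h to convert from UTC+1).
Oliver ∩ Yosef: 10:50-15:30, 17:35-19:45.
Oliver ∩ Yosef ∩ Teo: 10:50-12:10, 13:15-15:30, 18:35-19:45.
Oliver ∩ Yosef ∩ Teo ∩ Dana: 10:50-12:10, 14:00-15:10, 18:35-19:15.
The first common window of at least 60 minutes is 10:50-12:10, so the earliest start is 10:50.

10:50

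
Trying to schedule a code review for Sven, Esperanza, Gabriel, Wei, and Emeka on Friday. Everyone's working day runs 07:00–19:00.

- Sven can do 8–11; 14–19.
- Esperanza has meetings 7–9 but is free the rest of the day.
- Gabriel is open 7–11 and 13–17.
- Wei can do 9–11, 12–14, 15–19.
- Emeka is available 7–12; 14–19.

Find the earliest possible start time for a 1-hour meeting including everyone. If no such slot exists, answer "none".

09:00

Sven free: 08:00-11:00, 14:00-19:00.
Esperanza free: 09:00-19:00 (invert busy blocks within the working day).
Gabriel free: 07:00-11:00, 13:00-17:00.
Wei free: 09:00-11:00, 12:00-14:00, 15:00-19:00.
Emeka free: 07:00-12:00, 14:00-19:00.
Sven ∩ Esperanza: 09:00-11:00, 14:00-19:00.
Sven ∩ Esperanza ∩ Gabriel: 09:00-11:00, 14:00-17:00.
Sven ∩ Esperanza ∩ Gabriel ∩ Wei: 09:00-11:00, 15:00-17:00.
Sven ∩ Esperanza ∩ Gabriel ∩ Wei ∩ Emeka: 09:00-11:00, 15:00-17:00.
The first common window of at least 60 minutes is 09:00-11:00, so the earliest start is 09:00.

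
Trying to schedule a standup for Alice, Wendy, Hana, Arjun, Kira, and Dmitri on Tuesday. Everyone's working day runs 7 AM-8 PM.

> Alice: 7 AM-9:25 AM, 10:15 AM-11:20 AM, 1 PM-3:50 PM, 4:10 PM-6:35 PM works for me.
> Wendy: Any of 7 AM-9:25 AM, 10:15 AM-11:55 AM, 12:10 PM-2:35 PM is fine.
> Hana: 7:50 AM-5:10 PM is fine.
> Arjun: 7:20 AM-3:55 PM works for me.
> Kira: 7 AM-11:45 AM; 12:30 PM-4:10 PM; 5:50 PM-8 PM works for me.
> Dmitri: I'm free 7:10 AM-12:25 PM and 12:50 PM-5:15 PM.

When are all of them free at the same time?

07:50-09:25, 10:15-11:20, 13:00-14:35

Alice ∩ Wendy: 07:00-09:25, 10:15-11:20, 13:00-14:35.
Alice ∩ Wendy ∩ Hana: 07:50-09:25, 10:15-11:20, 13:00-14:35.
Alice ∩ Wendy ∩ Hana ∩ Arjun: 07:50-09:25, 10:15-11:20, 13:00-14:35.
Alice ∩ Wendy ∩ Hana ∩ Arjun ∩ Kira: 07:50-09:25, 10:15-11:20, 13:00-14:35.
Alice ∩ Wendy ∩ Hana ∩ Arjun ∩ Kira ∩ Dmitri: 07:50-09:25, 10:15-11:20, 13:00-14:35.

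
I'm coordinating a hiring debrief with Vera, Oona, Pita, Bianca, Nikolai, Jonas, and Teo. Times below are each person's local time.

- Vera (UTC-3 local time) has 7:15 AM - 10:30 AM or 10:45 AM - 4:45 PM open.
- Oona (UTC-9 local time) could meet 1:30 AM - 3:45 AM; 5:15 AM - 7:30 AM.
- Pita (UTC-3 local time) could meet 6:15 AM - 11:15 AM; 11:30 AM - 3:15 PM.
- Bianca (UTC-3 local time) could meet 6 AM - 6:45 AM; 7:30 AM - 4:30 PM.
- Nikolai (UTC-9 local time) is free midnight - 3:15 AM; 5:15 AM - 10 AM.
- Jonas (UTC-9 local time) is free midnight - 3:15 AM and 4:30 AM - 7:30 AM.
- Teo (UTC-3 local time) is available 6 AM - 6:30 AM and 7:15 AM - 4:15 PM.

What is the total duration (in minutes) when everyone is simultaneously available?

Vera in UTC: 10:15-13:30, 13:45-19:45 (add 3h to convert from UTC-3).
Oona in UTC: 10:30-12:45, 14:15-16:30 (add 9h to convert from UTC-9).
Pita in UTC: 09:15-14:15, 14:30-18:15 (add 3h to convert from UTC-3).
Bianca in UTC: 09:00-09:45, 10:30-19:30 (add 3h to convert from UTC-3).
Nikolai in UTC: 09:00-12:15, 14:15-19:00 (add 9h to convert from UTC-9).
Jonas in UTC: 09:00-12:15, 13:30-16:30 (add 9h to convert from UTC-9).
Teo in UTC: 09:00-09:30, 10:15-19:15 (add 3h to convert from UTC-3).
Vera ∩ Oona: 10:30-12:45, 14:15-16:30.
Vera ∩ Oona ∩ Pita: 10:30-12:45, 14:30-16:30.
Vera ∩ Oona ∩ Pita ∩ Bianca: 10:30-12:45, 14:30-16:30.
Vera ∩ Oona ∩ Pita ∩ Bianca ∩ Nikolai: 10:30-12:15, 14:30-16:30.
Vera ∩ Oona ∩ Pita ∩ Bianca ∩ Nikolai ∩ Jonas: 10:30-12:15, 14:30-16:30.
Vera ∩ Oona ∩ Pita ∩ Bianca ∩ Nikolai ∩ Jonas ∩ Teo: 10:30-12:15, 14:30-16:30.
So the common availability across everyone is 10:30-12:15, 14:30-16:30.
Summing the common windows: 105 + 120 = 225 minutes.

225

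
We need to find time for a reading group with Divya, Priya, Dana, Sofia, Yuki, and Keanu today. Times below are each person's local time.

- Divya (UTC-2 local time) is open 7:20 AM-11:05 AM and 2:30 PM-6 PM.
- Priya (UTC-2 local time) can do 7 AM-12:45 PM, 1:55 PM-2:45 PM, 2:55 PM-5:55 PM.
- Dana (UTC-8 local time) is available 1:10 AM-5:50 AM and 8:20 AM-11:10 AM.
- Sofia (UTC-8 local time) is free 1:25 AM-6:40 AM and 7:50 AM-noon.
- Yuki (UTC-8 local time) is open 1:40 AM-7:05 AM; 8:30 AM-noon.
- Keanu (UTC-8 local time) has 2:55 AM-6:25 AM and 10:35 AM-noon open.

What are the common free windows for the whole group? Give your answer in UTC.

10:55-13:05, 18:35-19:10

Divya in UTC: 09:20-13:05, 16:30-20:00 (add 2h to convert from UTC-2).
Priya in UTC: 09:00-14:45, 15:55-16:45, 16:55-19:55 (add 2h to convert from UTC-2).
Dana in UTC: 09:10-13:50, 16:20-19:10 (add 8h to convert from UTC-8).
Sofia in UTC: 09:25-14:40, 15:50-20:00 (add 8h to convert from UTC-8).
Yuki in UTC: 09:40-15:05, 16:30-20:00 (add 8h to convert from UTC-8).
Keanu in UTC: 10:55-14:25, 18:35-20:00 (add 8h to convert from UTC-8).
Divya ∩ Priya: 09:20-13:05, 16:30-16:45, 16:55-19:55.
Divya ∩ Priya ∩ Dana: 09:20-13:05, 16:30-16:45, 16:55-19:10.
Divya ∩ Priya ∩ Dana ∩ Sofia: 09:25-13:05, 16:30-16:45, 16:55-19:10.
Divya ∩ Priya ∩ Dana ∩ Sofia ∩ Yuki: 09:40-13:05, 16:30-16:45, 16:55-19:10.
Divya ∩ Priya ∩ Dana ∩ Sofia ∩ Yuki ∩ Keanu: 10:55-13:05, 18:35-19:10.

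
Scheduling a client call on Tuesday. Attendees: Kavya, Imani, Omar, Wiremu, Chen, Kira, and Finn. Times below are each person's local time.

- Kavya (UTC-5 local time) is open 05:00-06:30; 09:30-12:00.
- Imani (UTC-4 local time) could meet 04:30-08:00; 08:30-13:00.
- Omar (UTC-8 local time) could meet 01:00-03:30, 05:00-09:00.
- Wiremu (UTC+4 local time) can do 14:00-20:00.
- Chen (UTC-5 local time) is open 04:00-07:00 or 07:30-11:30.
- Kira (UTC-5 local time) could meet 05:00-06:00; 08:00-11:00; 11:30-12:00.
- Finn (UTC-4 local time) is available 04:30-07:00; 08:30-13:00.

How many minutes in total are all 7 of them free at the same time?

Kavya in UTC: 10:00-11:30, 14:30-17:00 (add 5h to convert from UTC-5).
Imani in UTC: 08:30-12:00, 12:30-17:00 (add 4h to convert from UTC-4).
Omar in UTC: 09:00-11:30, 13:00-17:00 (add 8h to convert from UTC-8).
Wiremu in UTC: 10:00-16:00 (subtract 4h to convert from UTC+4).
Chen in UTC: 09:00-12:00, 12:30-16:30 (add 5h to convert from UTC-5).
Kira in UTC: 10:00-11:00, 13:00-16:00, 16:30-17:00 (add 5h to convert from UTC-5).
Finn in UTC: 08:30-11:00, 12:30-17:00 (add 4h to convert from UTC-4).
Kavya ∩ Imani: 10:00-11:30, 14:30-17:00.
Kavya ∩ Imani ∩ Omar: 10:00-11:30, 14:30-17:00.
Kavya ∩ Imani ∩ Omar ∩ Wiremu: 10:00-11:30, 14:30-16:00.
Kavya ∩ Imani ∩ Omar ∩ Wiremu ∩ Chen: 10:00-11:30, 14:30-16:00.
Kavya ∩ Imani ∩ Omar ∩ Wiremu ∩ Chen ∩ Kira: 10:00-11:00, 14:30-16:00.
Kavya ∩ Imani ∩ Omar ∩ Wiremu ∩ Chen ∩ Kira ∩ Finn: 10:00-11:00, 14:30-16:00.
Those are the intersection windows.
Summing the common windows: 60 + 90 = 150 minutes.

150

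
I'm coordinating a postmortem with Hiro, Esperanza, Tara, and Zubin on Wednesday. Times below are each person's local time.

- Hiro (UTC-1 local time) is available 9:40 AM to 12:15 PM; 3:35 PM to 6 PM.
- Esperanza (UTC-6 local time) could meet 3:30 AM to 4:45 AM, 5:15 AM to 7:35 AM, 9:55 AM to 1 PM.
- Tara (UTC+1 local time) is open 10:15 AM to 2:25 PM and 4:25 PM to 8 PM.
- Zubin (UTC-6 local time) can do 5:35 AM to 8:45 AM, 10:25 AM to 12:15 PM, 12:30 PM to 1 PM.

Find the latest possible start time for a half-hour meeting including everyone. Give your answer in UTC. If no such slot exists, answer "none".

Hiro in UTC: 10:40-13:15, 16:35-19:00 (add 1h to convert from UTC-1).
Esperanza in UTC: 09:30-10:45, 11:15-13:35, 15:55-19:00 (add 6h to convert from UTC-6).
Tara in UTC: 09:15-13:25, 15:25-19:00 (subtract 1h to convert from UTC+1).
Zubin in UTC: 11:35-14:45, 16:25-18:15, 18:30-19:00 (add 6h to convert from UTC-6).
Hiro ∩ Esperanza: 10:40-10:45, 11:15-13:15, 16:35-19:00.
Hiro ∩ Esperanza ∩ Tara: 10:40-10:45, 11:15-13:15, 16:35-19:00.
Hiro ∩ Esperanza ∩ Tara ∩ Zubin: 11:35-13:15, 16:35-18:15, 18:30-19:00.
The last common window of at least 30 minutes is 18:30-19:00; a 30-minute meeting can start as late as 18:30 and still end by 19:00.

18:30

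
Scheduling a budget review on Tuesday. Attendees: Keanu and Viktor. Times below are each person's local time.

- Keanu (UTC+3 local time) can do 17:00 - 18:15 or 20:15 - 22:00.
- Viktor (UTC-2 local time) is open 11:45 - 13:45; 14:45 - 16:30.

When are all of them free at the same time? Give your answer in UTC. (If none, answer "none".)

14:00-15:15, 17:15-18:30

Keanu in UTC: 14:00-15:15, 17:15-19:00 (subtract 3h to convert from UTC+3).
Viktor in UTC: 13:45-15:45, 16:45-18:30 (add 2h to convert from UTC-2).
Keanu ∩ Viktor: 14:00-15:15, 17:15-18:30.
So the common availability across everyone is 14:00-15:15, 17:15-18:30.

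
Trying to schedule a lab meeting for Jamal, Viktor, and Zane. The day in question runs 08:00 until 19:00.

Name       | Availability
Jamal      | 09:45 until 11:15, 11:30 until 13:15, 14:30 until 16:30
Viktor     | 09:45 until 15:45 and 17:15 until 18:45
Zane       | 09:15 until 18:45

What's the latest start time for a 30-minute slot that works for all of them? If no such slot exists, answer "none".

15:15

Jamal ∩ Viktor: 09:45-11:15, 11:30-13:15, 14:30-15:45.
Jamal ∩ Viktor ∩ Zane: 09:45-11:15, 11:30-13:15, 14:30-15:45.
Those are the intersection windows.
The last common window of at least 30 minutes is 14:30-15:45; a 30-minute meeting can start as late as 15:15 and still end by 15:45.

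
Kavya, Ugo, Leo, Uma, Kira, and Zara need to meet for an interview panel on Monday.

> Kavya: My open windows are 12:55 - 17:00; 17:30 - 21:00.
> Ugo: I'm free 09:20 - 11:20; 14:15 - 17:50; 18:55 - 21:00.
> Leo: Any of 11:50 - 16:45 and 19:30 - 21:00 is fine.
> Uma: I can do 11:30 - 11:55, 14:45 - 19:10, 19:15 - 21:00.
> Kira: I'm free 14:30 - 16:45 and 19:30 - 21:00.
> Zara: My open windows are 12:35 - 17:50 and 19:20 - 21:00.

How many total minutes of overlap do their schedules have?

210

Kavya ∩ Ugo: 14:15-17:00, 17:30-17:50, 18:55-21:00.
Kavya ∩ Ugo ∩ Leo: 14:15-16:45, 19:30-21:00.
Kavya ∩ Ugo ∩ Leo ∩ Uma: 14:45-16:45, 19:30-21:00.
Kavya ∩ Ugo ∩ Leo ∩ Uma ∩ Kira: 14:45-16:45, 19:30-21:00.
Kavya ∩ Ugo ∩ Leo ∩ Uma ∩ Kira ∩ Zara: 14:45-16:45, 19:30-21:00.
Summing the common windows: 120 + 90 = 210 minutes.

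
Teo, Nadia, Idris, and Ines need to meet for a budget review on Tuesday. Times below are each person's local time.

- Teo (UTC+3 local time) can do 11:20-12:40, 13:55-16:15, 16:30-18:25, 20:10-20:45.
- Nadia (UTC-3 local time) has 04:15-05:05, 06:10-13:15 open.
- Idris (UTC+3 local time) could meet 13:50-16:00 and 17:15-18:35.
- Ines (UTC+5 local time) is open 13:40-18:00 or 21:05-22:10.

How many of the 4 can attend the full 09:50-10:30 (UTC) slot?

2

Teo in UTC: 08:20-09:40, 10:55-13:15, 13:30-15:25, 17:10-17:45 (subtract 3h to convert from UTC+3).
Nadia in UTC: 07:15-08:05, 09:10-16:15 (add 3h to convert from UTC-3).
Idris in UTC: 10:50-13:00, 14:15-15:35 (subtract 3h to convert from UTC+3).
Ines in UTC: 08:40-13:00, 16:05-17:10 (subtract 5h to convert from UTC+5).
Nadia and Ines can make the full 09:50-10:30 slot — that's 2.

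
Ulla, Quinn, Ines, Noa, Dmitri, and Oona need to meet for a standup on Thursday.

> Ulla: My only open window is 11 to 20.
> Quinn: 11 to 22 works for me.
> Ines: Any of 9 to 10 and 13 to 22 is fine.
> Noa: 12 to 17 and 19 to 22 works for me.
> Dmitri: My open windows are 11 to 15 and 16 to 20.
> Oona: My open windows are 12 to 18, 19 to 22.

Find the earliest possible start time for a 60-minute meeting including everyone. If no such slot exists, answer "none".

13:00

Ulla ∩ Quinn: 11:00-20:00.
Ulla ∩ Quinn ∩ Ines: 13:00-20:00.
Ulla ∩ Quinn ∩ Ines ∩ Noa: 13:00-17:00, 19:00-20:00.
Ulla ∩ Quinn ∩ Ines ∩ Noa ∩ Dmitri: 13:00-15:00, 16:00-17:00, 19:00-20:00.
Ulla ∩ Quinn ∩ Ines ∩ Noa ∩ Dmitri ∩ Oona: 13:00-15:00, 16:00-17:00, 19:00-20:00.
The first common window of at least 60 minutes is 13:00-15:00, so the earliest start is 13:00.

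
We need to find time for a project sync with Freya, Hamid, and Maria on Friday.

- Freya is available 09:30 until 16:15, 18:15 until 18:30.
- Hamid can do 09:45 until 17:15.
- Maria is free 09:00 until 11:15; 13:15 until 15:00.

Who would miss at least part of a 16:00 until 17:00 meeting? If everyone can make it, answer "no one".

Freya: not fully free for 16:00-17:00. Hamid: free for 16:00-17:00. Maria: not fully free for 16:00-17:00.

Freya, Maria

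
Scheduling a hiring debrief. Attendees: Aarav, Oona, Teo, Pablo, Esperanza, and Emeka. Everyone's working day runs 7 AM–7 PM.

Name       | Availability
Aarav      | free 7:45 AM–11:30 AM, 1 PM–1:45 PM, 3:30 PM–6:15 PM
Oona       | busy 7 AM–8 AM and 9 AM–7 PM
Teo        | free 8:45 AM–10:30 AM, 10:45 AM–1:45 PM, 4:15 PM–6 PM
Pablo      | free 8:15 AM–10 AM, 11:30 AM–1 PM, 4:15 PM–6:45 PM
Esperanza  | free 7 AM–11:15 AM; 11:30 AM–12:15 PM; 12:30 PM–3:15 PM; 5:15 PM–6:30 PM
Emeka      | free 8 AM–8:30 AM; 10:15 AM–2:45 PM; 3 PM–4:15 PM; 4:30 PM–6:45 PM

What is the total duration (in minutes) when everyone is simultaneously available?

Aarav free: 07:45-11:30, 13:00-13:45, 15:30-18:15.
Oona free: 08:00-09:00 (invert busy blocks within the working day).
Teo free: 08:45-10:30, 10:45-13:45, 16:15-18:00.
Pablo free: 08:15-10:00, 11:30-13:00, 16:15-18:45.
Esperanza free: 07:00-11:15, 11:30-12:15, 12:30-15:15, 17:15-18:30.
Emeka free: 08:00-08:30, 10:15-14:45, 15:00-16:15, 16:30-18:45.
Aarav ∩ Oona: 08:00-09:00.
Aarav ∩ Oona ∩ Teo: 08:45-09:00.
Aarav ∩ Oona ∩ Teo ∩ Pablo: 08:45-09:00.
Aarav ∩ Oona ∩ Teo ∩ Pablo ∩ Esperanza: 08:45-09:00.
Aarav ∩ Oona ∩ Teo ∩ Pablo ∩ Esperanza ∩ Emeka: ∅.
There is no time when everyone is free.
There is no common window, so the total is 0 minutes.

0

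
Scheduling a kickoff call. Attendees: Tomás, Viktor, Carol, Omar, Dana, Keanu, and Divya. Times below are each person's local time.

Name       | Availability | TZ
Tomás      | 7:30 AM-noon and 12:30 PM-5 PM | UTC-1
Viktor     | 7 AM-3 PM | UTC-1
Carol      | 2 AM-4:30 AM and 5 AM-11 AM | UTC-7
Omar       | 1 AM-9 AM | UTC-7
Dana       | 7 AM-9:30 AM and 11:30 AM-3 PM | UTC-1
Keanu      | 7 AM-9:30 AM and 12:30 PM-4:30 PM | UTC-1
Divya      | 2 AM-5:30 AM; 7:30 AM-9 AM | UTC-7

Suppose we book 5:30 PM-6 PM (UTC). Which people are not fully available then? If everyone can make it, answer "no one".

Tomás in UTC: 08:30-13:00, 13:30-18:00 (add 1h to convert from UTC-1).
Viktor in UTC: 08:00-16:00 (add 1h to convert from UTC-1).
Carol in UTC: 09:00-11:30, 12:00-18:00 (add 7h to convert from UTC-7).
Omar in UTC: 08:00-16:00 (add 7h to convert from UTC-7).
Dana in UTC: 08:00-10:30, 12:30-16:00 (add 1h to convert from UTC-1).
Keanu in UTC: 08:00-10:30, 13:30-17:30 (add 1h to convert from UTC-1).
Divya in UTC: 09:00-12:30, 14:30-16:00 (add 7h to convert from UTC-7).
Tomás: free for 17:30-18:00. Viktor: not fully free for 17:30-18:00. Carol: free for 17:30-18:00. Omar: not fully free for 17:30-18:00. Dana: not fully free for 17:30-18:00. Keanu: not fully free for 17:30-18:00. Divya: not fully free for 17:30-18:00.

Dana, Divya, Keanu, Omar, Viktor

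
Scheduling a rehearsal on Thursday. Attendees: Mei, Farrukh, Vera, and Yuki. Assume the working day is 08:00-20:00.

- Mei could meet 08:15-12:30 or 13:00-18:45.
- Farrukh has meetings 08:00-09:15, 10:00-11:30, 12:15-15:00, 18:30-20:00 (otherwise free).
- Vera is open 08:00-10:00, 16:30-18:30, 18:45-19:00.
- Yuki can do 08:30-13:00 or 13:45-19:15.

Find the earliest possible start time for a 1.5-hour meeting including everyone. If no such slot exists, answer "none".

Mei free: 08:15-12:30, 13:00-18:45.
Farrukh free: 09:15-10:00, 11:30-12:15, 15:00-18:30 (invert busy blocks within the working day).
Vera free: 08:00-10:00, 16:30-18:30, 18:45-19:00.
Yuki free: 08:30-13:00, 13:45-19:15.
Mei ∩ Farrukh: 09:15-10:00, 11:30-12:15, 15:00-18:30.
Mei ∩ Farrukh ∩ Vera: 09:15-10:00, 16:30-18:30.
Mei ∩ Farrukh ∩ Vera ∩ Yuki: 09:15-10:00, 16:30-18:30.
The first common window of at least 90 minutes is 16:30-18:30, so the earliest start is 16:30.

16:30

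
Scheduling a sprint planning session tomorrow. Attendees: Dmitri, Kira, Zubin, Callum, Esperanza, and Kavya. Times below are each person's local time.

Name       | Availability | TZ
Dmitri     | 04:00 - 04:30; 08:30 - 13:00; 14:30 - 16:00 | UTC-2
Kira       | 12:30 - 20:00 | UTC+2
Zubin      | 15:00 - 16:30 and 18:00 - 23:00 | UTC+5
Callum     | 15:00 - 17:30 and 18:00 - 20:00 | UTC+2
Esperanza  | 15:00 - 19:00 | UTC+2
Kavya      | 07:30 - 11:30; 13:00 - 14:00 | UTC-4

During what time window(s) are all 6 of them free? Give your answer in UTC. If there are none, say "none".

Dmitri in UTC: 06:00-06:30, 10:30-15:00, 16:30-18:00 (add 2h to convert from UTC-2).
Kira in UTC: 10:30-18:00 (subtract 2h to convert from UTC+2).
Zubin in UTC: 10:00-11:30, 13:00-18:00 (subtract 5h to convert from UTC+5).
Callum in UTC: 13:00-15:30, 16:00-18:00 (subtract 2h to convert from UTC+2).
Esperanza in UTC: 13:00-17:00 (subtract 2h to convert from UTC+2).
Kavya in UTC: 11:30-15:30, 17:00-18:00 (add 4h to convert from UTC-4).
Dmitri ∩ Kira: 10:30-15:00, 16:30-18:00.
Dmitri ∩ Kira ∩ Zubin: 10:30-11:30, 13:00-15:00, 16:30-18:00.
Dmitri ∩ Kira ∩ Zubin ∩ Callum: 13:00-15:00, 16:30-18:00.
Dmitri ∩ Kira ∩ Zubin ∩ Callum ∩ Esperanza: 13:00-15:00, 16:30-17:00.
Dmitri ∩ Kira ∩ Zubin ∩ Callum ∩ Esperanza ∩ Kavya: 13:00-15:00.
Those are the intersection windows.

13:00-15:00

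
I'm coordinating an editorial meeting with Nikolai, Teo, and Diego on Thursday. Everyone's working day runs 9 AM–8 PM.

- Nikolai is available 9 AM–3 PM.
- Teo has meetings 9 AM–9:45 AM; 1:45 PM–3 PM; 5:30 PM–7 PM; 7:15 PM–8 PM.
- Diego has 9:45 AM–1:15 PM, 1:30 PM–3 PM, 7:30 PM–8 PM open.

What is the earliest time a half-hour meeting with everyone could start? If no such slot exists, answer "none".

Nikolai free: 09:00-15:00.
Teo free: 09:45-13:45, 15:00-17:30, 19:00-19:15 (invert busy blocks within the working day).
Diego free: 09:45-13:15, 13:30-15:00, 19:30-20:00.
Nikolai ∩ Teo: 09:45-13:45.
Nikolai ∩ Teo ∩ Diego: 09:45-13:15, 13:30-13:45.
Those are the intersection windows.
The first common window of at least 30 minutes is 09:45-13:15, so the earliest start is 09:45.

09:45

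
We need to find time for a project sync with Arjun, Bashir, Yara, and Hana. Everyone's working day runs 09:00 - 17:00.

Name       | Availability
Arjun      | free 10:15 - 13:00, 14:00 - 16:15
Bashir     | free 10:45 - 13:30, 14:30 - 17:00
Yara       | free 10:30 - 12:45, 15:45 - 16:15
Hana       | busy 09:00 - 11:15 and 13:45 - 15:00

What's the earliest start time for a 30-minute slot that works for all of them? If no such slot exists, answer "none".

Arjun free: 10:15-13:00, 14:00-16:15.
Bashir free: 10:45-13:30, 14:30-17:00.
Yara free: 10:30-12:45, 15:45-16:15.
Hana free: 11:15-13:45, 15:00-17:00 (invert busy blocks within the working day).
Arjun ∩ Bashir: 10:45-13:00, 14:30-16:15.
Arjun ∩ Bashir ∩ Yara: 10:45-12:45, 15:45-16:15.
Arjun ∩ Bashir ∩ Yara ∩ Hana: 11:15-12:45, 15:45-16:15.
The first common window of at least 30 minutes is 11:15-12:45, so the earliest start is 11:15.

11:15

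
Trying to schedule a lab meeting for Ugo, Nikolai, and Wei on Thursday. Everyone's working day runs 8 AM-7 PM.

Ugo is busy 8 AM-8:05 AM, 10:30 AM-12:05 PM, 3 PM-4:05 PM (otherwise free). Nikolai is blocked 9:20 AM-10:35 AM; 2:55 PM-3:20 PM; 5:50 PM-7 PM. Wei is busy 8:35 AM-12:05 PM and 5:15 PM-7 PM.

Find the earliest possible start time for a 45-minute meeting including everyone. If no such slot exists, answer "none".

12:05

Ugo free: 08:05-10:30, 12:05-15:00, 16:05-19:00 (invert busy blocks within the working day).
Nikolai free: 08:00-09:20, 10:35-14:55, 15:20-17:50 (invert busy blocks within the working day).
Wei free: 08:00-08:35, 12:05-17:15 (invert busy blocks within the working day).
Ugo ∩ Nikolai: 08:05-09:20, 12:05-14:55, 16:05-17:50.
Ugo ∩ Nikolai ∩ Wei: 08:05-08:35, 12:05-14:55, 16:05-17:15.
So the common availability across everyone is 08:05-08:35, 12:05-14:55, 16:05-17:15.
The first common window of at least 45 minutes is 12:05-14:55, so the earliest start is 12:05.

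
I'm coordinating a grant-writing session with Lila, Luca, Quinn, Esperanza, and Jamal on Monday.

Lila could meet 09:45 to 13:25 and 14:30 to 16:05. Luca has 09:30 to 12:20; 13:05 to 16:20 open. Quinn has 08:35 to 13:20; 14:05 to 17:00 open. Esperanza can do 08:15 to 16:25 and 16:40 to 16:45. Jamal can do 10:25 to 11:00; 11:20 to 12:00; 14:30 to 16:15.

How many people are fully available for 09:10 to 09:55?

2

Quinn and Esperanza can make the full 09:10-09:55 slot — that's 2.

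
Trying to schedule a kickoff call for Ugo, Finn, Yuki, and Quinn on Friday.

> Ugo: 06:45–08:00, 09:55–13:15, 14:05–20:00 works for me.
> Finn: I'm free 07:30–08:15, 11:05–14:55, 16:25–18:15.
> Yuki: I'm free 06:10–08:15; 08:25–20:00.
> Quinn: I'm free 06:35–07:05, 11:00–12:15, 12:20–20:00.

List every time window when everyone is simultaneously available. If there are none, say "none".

Ugo ∩ Finn: 07:30-08:00, 11:05-13:15, 14:05-14:55, 16:25-18:15.
Ugo ∩ Finn ∩ Yuki: 07:30-08:00, 11:05-13:15, 14:05-14:55, 16:25-18:15.
Ugo ∩ Finn ∩ Yuki ∩ Quinn: 11:05-12:15, 12:20-13:15, 14:05-14:55, 16:25-18:15.

11:05-12:15, 12:20-13:15, 14:05-14:55, 16:25-18:15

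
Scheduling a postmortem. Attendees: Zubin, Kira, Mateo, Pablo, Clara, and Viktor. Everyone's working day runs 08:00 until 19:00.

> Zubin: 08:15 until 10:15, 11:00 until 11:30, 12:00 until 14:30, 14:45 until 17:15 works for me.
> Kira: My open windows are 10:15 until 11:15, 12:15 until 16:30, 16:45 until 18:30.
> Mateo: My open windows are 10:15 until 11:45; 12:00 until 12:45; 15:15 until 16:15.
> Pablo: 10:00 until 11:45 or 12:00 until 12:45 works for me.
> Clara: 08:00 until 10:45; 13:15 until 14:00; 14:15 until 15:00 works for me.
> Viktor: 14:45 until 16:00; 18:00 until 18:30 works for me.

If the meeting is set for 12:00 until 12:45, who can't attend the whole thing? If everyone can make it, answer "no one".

Zubin: free for 12:00-12:45. Kira: not fully free for 12:00-12:45. Mateo: free for 12:00-12:45. Pablo: free for 12:00-12:45. Clara: not fully free for 12:00-12:45. Viktor: not fully free for 12:00-12:45.

Clara, Kira, Viktor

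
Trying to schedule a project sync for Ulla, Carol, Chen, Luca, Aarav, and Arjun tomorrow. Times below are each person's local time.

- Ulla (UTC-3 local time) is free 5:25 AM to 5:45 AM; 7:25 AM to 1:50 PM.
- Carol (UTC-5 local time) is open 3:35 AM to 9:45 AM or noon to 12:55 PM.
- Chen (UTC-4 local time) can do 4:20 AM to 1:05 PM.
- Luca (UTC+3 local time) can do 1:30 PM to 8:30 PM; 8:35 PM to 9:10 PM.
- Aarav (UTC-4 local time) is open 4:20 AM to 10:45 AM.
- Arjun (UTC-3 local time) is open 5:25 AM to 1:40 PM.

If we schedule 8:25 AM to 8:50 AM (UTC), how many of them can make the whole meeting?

3

Ulla in UTC: 08:25-08:45, 10:25-16:50 (add 3h to convert from UTC-3).
Carol in UTC: 08:35-14:45, 17:00-17:55 (add 5h to convert from UTC-5).
Chen in UTC: 08:20-17:05 (add 4h to convert from UTC-4).
Luca in UTC: 10:30-17:30, 17:35-18:10 (subtract 3h to convert from UTC+3).
Aarav in UTC: 08:20-14:45 (add 4h to convert from UTC-4).
Arjun in UTC: 08:25-16:40 (add 3h to convert from UTC-3).
Chen, Aarav, and Arjun can make the full 08:25-08:50 slot — that's 3.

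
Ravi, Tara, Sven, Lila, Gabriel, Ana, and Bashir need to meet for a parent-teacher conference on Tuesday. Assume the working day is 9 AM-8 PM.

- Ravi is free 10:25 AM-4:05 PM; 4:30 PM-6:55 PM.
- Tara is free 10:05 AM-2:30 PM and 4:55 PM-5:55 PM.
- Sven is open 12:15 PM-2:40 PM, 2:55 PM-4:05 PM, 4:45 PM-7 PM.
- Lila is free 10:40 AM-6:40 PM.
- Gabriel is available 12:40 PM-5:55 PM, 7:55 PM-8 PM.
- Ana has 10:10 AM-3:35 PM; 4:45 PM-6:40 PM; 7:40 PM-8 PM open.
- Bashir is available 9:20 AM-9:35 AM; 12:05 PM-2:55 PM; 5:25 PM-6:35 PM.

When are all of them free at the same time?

Ravi ∩ Tara: 10:25-14:30, 16:55-17:55.
Ravi ∩ Tara ∩ Sven: 12:15-14:30, 16:55-17:55.
Ravi ∩ Tara ∩ Sven ∩ Lila: 12:15-14:30, 16:55-17:55.
Ravi ∩ Tara ∩ Sven ∩ Lila ∩ Gabriel: 12:40-14:30, 16:55-17:55.
Ravi ∩ Tara ∩ Sven ∩ Lila ∩ Gabriel ∩ Ana: 12:40-14:30, 16:55-17:55.
Ravi ∩ Tara ∩ Sven ∩ Lila ∩ Gabriel ∩ Ana ∩ Bashir: 12:40-14:30, 17:25-17:55.

12:40-14:30, 17:25-17:55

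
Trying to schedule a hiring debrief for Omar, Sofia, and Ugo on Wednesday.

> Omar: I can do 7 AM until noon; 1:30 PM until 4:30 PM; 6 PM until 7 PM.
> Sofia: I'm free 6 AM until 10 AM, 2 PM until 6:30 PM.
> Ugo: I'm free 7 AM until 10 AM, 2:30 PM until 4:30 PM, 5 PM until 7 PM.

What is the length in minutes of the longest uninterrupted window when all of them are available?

Omar ∩ Sofia: 07:00-10:00, 14:00-16:30, 18:00-18:30.
Omar ∩ Sofia ∩ Ugo: 07:00-10:00, 14:30-16:30, 18:00-18:30.
Those are the intersection windows.
The longest is 07:00-10:00 at 180 minutes.

180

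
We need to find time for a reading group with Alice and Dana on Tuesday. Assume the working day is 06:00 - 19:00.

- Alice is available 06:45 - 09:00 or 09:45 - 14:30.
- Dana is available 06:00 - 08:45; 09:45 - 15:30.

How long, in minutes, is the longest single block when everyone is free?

Alice ∩ Dana: 06:45-08:45, 09:45-14:30.
So the common availability across everyone is 06:45-08:45, 09:45-14:30.
The longest is 09:45-14:30 at 285 minutes.

285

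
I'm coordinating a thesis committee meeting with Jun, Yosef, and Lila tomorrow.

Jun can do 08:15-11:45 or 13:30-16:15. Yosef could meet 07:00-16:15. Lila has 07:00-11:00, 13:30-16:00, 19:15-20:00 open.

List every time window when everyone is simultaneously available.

Jun ∩ Yosef: 08:15-11:45, 13:30-16:15.
Jun ∩ Yosef ∩ Lila: 08:15-11:00, 13:30-16:00.
Those are the intersection windows.

08:15-11:00, 13:30-16:00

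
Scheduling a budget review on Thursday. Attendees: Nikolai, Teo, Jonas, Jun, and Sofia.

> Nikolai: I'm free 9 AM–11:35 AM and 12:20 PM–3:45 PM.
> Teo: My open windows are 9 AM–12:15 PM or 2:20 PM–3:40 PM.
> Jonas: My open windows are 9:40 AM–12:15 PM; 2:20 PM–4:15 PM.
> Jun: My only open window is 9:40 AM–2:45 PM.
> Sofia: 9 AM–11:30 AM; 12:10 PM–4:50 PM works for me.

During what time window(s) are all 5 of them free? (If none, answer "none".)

09:40-11:30, 14:20-14:45

Nikolai ∩ Teo: 09:00-11:35, 14:20-15:40.
Nikolai ∩ Teo ∩ Jonas: 09:40-11:35, 14:20-15:40.
Nikolai ∩ Teo ∩ Jonas ∩ Jun: 09:40-11:35, 14:20-14:45.
Nikolai ∩ Teo ∩ Jonas ∩ Jun ∩ Sofia: 09:40-11:30, 14:20-14:45.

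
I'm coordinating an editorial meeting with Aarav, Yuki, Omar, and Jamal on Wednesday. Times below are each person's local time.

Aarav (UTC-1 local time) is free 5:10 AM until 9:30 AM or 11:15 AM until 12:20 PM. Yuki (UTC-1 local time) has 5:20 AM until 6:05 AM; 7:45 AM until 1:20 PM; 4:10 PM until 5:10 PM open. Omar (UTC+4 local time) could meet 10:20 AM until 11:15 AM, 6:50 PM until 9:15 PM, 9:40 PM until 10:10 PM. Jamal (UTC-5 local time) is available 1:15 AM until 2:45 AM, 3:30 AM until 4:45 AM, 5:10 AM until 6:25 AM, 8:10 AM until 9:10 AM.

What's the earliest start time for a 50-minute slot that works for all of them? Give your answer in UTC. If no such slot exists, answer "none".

Aarav in UTC: 06:10-10:30, 12:15-13:20 (add 1h to convert from UTC-1).
Yuki in UTC: 06:20-07:05, 08:45-14:20, 17:10-18:10 (add 1h to convert from UTC-1).
Omar in UTC: 06:20-07:15, 14:50-17:15, 17:40-18:10 (subtract 4h to convert from UTC+4).
Jamal in UTC: 06:15-07:45, 08:30-09:45, 10:10-11:25, 13:10-14:10 (add 5h to convert from UTC-5).
Aarav ∩ Yuki: 06:20-07:05, 08:45-10:30, 12:15-13:20.
Aarav ∩ Yuki ∩ Omar: 06:20-07:05.
Aarav ∩ Yuki ∩ Omar ∩ Jamal: 06:20-07:05.
So the common availability across everyone is 06:20-07:05.
No common window is at least 50 minutes long.

none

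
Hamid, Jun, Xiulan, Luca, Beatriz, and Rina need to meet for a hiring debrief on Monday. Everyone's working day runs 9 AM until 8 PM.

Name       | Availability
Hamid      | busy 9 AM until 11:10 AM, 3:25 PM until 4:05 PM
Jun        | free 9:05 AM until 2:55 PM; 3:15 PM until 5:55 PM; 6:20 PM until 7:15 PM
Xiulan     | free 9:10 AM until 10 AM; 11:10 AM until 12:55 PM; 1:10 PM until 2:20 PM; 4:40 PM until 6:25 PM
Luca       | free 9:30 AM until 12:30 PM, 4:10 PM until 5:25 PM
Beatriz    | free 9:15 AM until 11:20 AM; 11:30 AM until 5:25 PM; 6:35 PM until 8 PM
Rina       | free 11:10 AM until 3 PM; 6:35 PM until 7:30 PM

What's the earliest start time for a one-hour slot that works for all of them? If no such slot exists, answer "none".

Hamid free: 11:10-15:25, 16:05-20:00 (invert busy blocks within the working day).
Jun free: 09:05-14:55, 15:15-17:55, 18:20-19:15.
Xiulan free: 09:10-10:00, 11:10-12:55, 13:10-14:20, 16:40-18:25.
Luca free: 09:30-12:30, 16:10-17:25.
Beatriz free: 09:15-11:20, 11:30-17:25, 18:35-20:00.
Rina free: 11:10-15:00, 18:35-19:30.
Hamid ∩ Jun: 11:10-14:55, 15:15-15:25, 16:05-17:55, 18:20-19:15.
Hamid ∩ Jun ∩ Xiulan: 11:10-12:55, 13:10-14:20, 16:40-17:55, 18:20-18:25.
Hamid ∩ Jun ∩ Xiulan ∩ Luca: 11:10-12:30, 16:40-17:25.
Hamid ∩ Jun ∩ Xiulan ∩ Luca ∩ Beatriz: 11:10-11:20, 11:30-12:30, 16:40-17:25.
Hamid ∩ Jun ∩ Xiulan ∩ Luca ∩ Beatriz ∩ Rina: 11:10-11:20, 11:30-12:30.
The first common window of at least 60 minutes is 11:30-12:30, so the earliest start is 11:30.

11:30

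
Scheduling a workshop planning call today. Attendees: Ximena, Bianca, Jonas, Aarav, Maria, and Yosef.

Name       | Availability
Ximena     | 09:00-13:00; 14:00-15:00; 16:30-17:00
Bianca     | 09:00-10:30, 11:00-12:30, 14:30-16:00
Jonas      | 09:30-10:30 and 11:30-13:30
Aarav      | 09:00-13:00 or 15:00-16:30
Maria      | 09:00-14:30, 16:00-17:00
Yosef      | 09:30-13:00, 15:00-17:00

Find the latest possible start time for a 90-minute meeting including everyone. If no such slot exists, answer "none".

Ximena ∩ Bianca: 09:00-10:30, 11:00-12:30, 14:30-15:00.
Ximena ∩ Bianca ∩ Jonas: 09:30-10:30, 11:30-12:30.
Ximena ∩ Bianca ∩ Jonas ∩ Aarav: 09:30-10:30, 11:30-12:30.
Ximena ∩ Bianca ∩ Jonas ∩ Aarav ∩ Maria: 09:30-10:30, 11:30-12:30.
Ximena ∩ Bianca ∩ Jonas ∩ Aarav ∩ Maria ∩ Yosef: 09:30-10:30, 11:30-12:30.
No common window is at least 90 minutes long.

none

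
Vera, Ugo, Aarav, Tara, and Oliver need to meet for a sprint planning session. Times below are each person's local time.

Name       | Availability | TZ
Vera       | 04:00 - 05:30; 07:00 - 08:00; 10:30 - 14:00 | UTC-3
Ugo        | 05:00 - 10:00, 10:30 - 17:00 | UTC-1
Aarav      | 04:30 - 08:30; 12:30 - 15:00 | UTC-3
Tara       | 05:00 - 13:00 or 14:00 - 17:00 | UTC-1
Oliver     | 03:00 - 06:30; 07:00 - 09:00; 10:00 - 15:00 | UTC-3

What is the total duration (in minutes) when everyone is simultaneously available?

210

Vera in UTC: 07:00-08:30, 10:00-11:00, 13:30-17:00 (add 3h to convert from UTC-3).
Ugo in UTC: 06:00-11:00, 11:30-18:00 (add 1h to convert from UTC-1).
Aarav in UTC: 07:30-11:30, 15:30-18:00 (add 3h to convert from UTC-3).
Tara in UTC: 06:00-14:00, 15:00-18:00 (add 1h to convert from UTC-1).
Oliver in UTC: 06:00-09:30, 10:00-12:00, 13:00-18:00 (add 3h to convert from UTC-3).
Vera ∩ Ugo: 07:00-08:30, 10:00-11:00, 13:30-17:00.
Vera ∩ Ugo ∩ Aarav: 07:30-08:30, 10:00-11:00, 15:30-17:00.
Vera ∩ Ugo ∩ Aarav ∩ Tara: 07:30-08:30, 10:00-11:00, 15:30-17:00.
Vera ∩ Ugo ∩ Aarav ∩ Tara ∩ Oliver: 07:30-08:30, 10:00-11:00, 15:30-17:00.
Summing the common windows: 60 + 60 + 90 = 210 minutes.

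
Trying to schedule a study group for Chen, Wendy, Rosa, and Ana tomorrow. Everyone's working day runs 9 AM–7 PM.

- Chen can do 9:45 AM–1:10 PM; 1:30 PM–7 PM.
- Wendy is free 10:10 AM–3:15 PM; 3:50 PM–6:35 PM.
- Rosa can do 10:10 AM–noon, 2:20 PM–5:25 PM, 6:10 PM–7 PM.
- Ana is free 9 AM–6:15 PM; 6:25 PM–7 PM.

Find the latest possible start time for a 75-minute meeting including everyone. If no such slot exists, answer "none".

Chen ∩ Wendy: 10:10-13:10, 13:30-15:15, 15:50-18:35.
Chen ∩ Wendy ∩ Rosa: 10:10-12:00, 14:20-15:15, 15:50-17:25, 18:10-18:35.
Chen ∩ Wendy ∩ Rosa ∩ Ana: 10:10-12:00, 14:20-15:15, 15:50-17:25, 18:10-18:15, 18:25-18:35.
Those are the intersection windows.
The last common window of at least 75 minutes is 15:50-17:25; a 75-minute meeting can start as late as 16:10 and still end by 17:25.

16:10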